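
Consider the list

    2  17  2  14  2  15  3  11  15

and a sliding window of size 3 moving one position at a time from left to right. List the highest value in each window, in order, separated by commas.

(2, 17, 2) → max 17
(17, 2, 14) → max 17
(2, 14, 2) → max 14
(14, 2, 15) → max 15
(2, 15, 3) → max 15
(15, 3, 11) → max 15
(3, 11, 15) → max 15

17, 17, 14, 15, 15, 15, 15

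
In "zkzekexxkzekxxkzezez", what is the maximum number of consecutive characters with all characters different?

4

add z: [z] len 1
add k: [z, k] len 2
add z (repeat z, move left end past it): [k, z] len 2
add e: [k, z, e] len 3
add k (repeat k, move left end past it): [z, e, k] len 3
add e (repeat e, move left end past it): [k, e] len 2
add x: [k, e, x] len 3
add x (repeat x, move left end past it): [x] len 1
add k: [x, k] len 2
add z: [x, k, z] len 3
add e: [x, k, z, e] len 4
add k (repeat k, move left end past it): [z, e, k] len 3
add x: [z, e, k, x] len 4
add x (repeat x, move left end past it): [x] len 1
add k: [x, k] len 2
add z: [x, k, z] len 3
add e: [x, k, z, e] len 4
add z (repeat z, move left end past it): [e, z] len 2
add e (repeat e, move left end past it): [z, e] len 2
add z (repeat z, move left end past it): [e, z] len 2
Longest all-distinct length: 4.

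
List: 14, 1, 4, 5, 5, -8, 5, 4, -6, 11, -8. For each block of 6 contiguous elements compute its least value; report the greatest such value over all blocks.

14 1 4 5 5 -8 → min -8
1 4 5 5 -8 5 → min -8
4 5 5 -8 5 4 → min -8
5 5 -8 5 4 -6 → min -8
5 -8 5 4 -6 11 → min -8
-8 5 4 -6 11 -8 → min -8
Greatest of these is -8.

-8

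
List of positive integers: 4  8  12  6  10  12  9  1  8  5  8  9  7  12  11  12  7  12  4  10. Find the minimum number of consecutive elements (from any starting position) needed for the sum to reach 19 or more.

add 4: running sum 4 < 19
add 8: running sum 12 < 19
add 12: shortest ending here [8, 12] sum 20, len 2
add 6: shortest ending here [8, 12, 6] sum 26, len 3
add 10: shortest ending here [12, 6, 10] sum 28, len 3
add 12: shortest ending here [10, 12] sum 22, len 2
add 9: shortest ending here [12, 9] sum 21, len 2
add 1: shortest ending here [12, 9, 1] sum 22, len 3
add 8: shortest ending here [12, 9, 1, 8] sum 30, len 4
add 5: shortest ending here [9, 1, 8, 5] sum 23, len 4
add 8: shortest ending here [8, 5, 8] sum 21, len 3
add 9: shortest ending here [5, 8, 9] sum 22, len 3
add 7: shortest ending here [8, 9, 7] sum 24, len 3
add 12: shortest ending here [7, 12] sum 19, len 2
add 11: shortest ending here [12, 11] sum 23, len 2
add 12: shortest ending here [11, 12] sum 23, len 2
add 7: shortest ending here [12, 7] sum 19, len 2
add 12: shortest ending here [7, 12] sum 19, len 2
add 4: shortest ending here [7, 12, 4] sum 23, len 3
add 10: shortest ending here [12, 4, 10] sum 26, len 3
Shortest qualifying length: 2.

2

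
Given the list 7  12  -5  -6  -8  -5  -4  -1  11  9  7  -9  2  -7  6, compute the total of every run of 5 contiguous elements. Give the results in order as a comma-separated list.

0, -12, -28, -24, -7, 10, 22, 17, 20, 2, -1

[7, 12, -5, -6, -8] → sum 0
[12, -5, -6, -8, -5] → sum -12
[-5, -6, -8, -5, -4] → sum -28
[-6, -8, -5, -4, -1] → sum -24
[-8, -5, -4, -1, 11] → sum -7
[-5, -4, -1, 11, 9] → sum 10
[-4, -1, 11, 9, 7] → sum 22
[-1, 11, 9, 7, -9] → sum 17
[11, 9, 7, -9, 2] → sum 20
[9, 7, -9, 2, -7] → sum 2
[7, -9, 2, -7, 6] → sum -1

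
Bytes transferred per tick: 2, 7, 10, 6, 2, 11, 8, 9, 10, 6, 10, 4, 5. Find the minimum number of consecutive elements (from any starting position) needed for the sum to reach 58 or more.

7

add 2: running sum 2 < 58
add 7: running sum 9 < 58
add 10: running sum 19 < 58
add 6: running sum 25 < 58
add 2: running sum 27 < 58
add 11: running sum 38 < 58
add 8: running sum 46 < 58
add 9: running sum 55 < 58
end 8: [7, 10, 6, 2, 11, 8, 9, 10] sum 63, len 8
end 9: [10, 6, 2, 11, 8, 9, 10, 6] sum 62, len 8
end 10: [6, 2, 11, 8, 9, 10, 6, 10] sum 62, len 8
end 11: [11, 8, 9, 10, 6, 10, 4] sum 58, len 7
end 12: [11, 8, 9, 10, 6, 10, 4, 5] sum 63, len 8
Shortest qualifying length: 7.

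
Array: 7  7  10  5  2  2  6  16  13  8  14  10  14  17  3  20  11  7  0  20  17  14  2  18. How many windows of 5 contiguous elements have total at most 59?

7 7 10 5 2 → sum 31  ≤ 59 ✓
7 10 5 2 2 → sum 26  ≤ 59 ✓
10 5 2 2 6 → sum 25  ≤ 59 ✓
5 2 2 6 16 → sum 31  ≤ 59 ✓
2 2 6 16 13 → sum 39  ≤ 59 ✓
2 6 16 13 8 → sum 45  ≤ 59 ✓
6 16 13 8 14 → sum 57  ≤ 59 ✓
16 13 8 14 10 → sum 61
13 8 14 10 14 → sum 59  ≤ 59 ✓
8 14 10 14 17 → sum 63
14 10 14 17 3 → sum 58  ≤ 59 ✓
10 14 17 3 20 → sum 64
14 17 3 20 11 → sum 65
17 3 20 11 7 → sum 58  ≤ 59 ✓
3 20 11 7 0 → sum 41  ≤ 59 ✓
20 11 7 0 20 → sum 58  ≤ 59 ✓
11 7 0 20 17 → sum 55  ≤ 59 ✓
7 0 20 17 14 → sum 58  ≤ 59 ✓
0 20 17 14 2 → sum 53  ≤ 59 ✓
20 17 14 2 18 → sum 71
15 windows satisfy the condition.

15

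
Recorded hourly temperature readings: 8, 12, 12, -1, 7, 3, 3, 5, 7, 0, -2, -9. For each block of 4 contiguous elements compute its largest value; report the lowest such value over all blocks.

7

Each size-4 window and its max:
8 12 12 -1 → max 12
12 12 -1 7 → max 12
12 -1 7 3 → max 12
-1 7 3 3 → max 7
7 3 3 5 → max 7
3 3 5 7 → max 7
3 5 7 0 → max 7
5 7 0 -2 → max 7
7 0 -2 -9 → max 7
Lowest of these is 7.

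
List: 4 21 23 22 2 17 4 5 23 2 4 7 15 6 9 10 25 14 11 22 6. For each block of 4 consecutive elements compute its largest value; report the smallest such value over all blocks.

15

4 21 23 22 → max 23
21 23 22 2 → max 23
23 22 2 17 → max 23
22 2 17 4 → max 22
2 17 4 5 → max 17
17 4 5 23 → max 23
4 5 23 2 → max 23
5 23 2 4 → max 23
23 2 4 7 → max 23
2 4 7 15 → max 15
4 7 15 6 → max 15
7 15 6 9 → max 15
15 6 9 10 → max 15
6 9 10 25 → max 25
9 10 25 14 → max 25
10 25 14 11 → max 25
25 14 11 22 → max 25
14 11 22 6 → max 22
Smallest of these is 15.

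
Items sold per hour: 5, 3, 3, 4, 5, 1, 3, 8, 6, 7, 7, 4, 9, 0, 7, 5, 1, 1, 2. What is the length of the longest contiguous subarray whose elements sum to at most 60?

Extend to the right; shrink from the left whenever the sum exceeds 60:
add 5: [5] sum 5, len 1
add 3: [5, 3] sum 8, len 2
add 3: [5, 3, 3] sum 11, len 3
add 4: [5, 3, 3, 4] sum 15, len 4
add 5: [5, 3, 3, 4, 5] sum 20, len 5
add 1: [5, 3, 3, 4, 5, 1] sum 21, len 6
add 3: [5, 3, 3, 4, 5, 1, 3] sum 24, len 7
add 8: [5, 3, 3, 4, 5, 1, 3, 8] sum 32, len 8
add 6: [5, 3, 3, 4, 5, 1, 3, 8, 6] sum 38, len 9
add 7: [5, 3, 3, 4, 5, 1, 3, 8, 6, 7] sum 45, len 10
add 7: [5, 3, 3, 4, 5, 1, 3, 8, 6, 7, 7] sum 52, len 11
add 4: [5, 3, 3, 4, 5, 1, 3, 8, 6, 7, 7, 4] sum 56, len 12
add 9: [3, 3, 4, 5, 1, 3, 8, 6, 7, 7, 4, 9] sum 60, len 12
add 0: [3, 3, 4, 5, 1, 3, 8, 6, 7, 7, 4, 9, 0] sum 60, len 13
add 7: [5, 1, 3, 8, 6, 7, 7, 4, 9, 0, 7] sum 57, len 11
add 5: [1, 3, 8, 6, 7, 7, 4, 9, 0, 7, 5] sum 57, len 11
add 1: [1, 3, 8, 6, 7, 7, 4, 9, 0, 7, 5, 1] sum 58, len 12
add 1: [1, 3, 8, 6, 7, 7, 4, 9, 0, 7, 5, 1, 1] sum 59, len 13
add 2: [3, 8, 6, 7, 7, 4, 9, 0, 7, 5, 1, 1, 2] sum 60, len 13
Longest length seen: 13.

13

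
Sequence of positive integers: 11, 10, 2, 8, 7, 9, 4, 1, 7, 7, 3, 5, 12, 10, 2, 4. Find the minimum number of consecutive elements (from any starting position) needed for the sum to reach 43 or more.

6

add 11: running sum 11 < 43
add 10: running sum 21 < 43
add 2: running sum 23 < 43
add 8: running sum 31 < 43
add 7: running sum 38 < 43
add 9: shortest ending here [11, 10, 2, 8, 7, 9] sum 47, len 6
add 4: shortest ending here [11, 10, 2, 8, 7, 9, 4] sum 51, len 7
add 1: shortest ending here [11, 10, 2, 8, 7, 9, 4, 1] sum 52, len 8
add 7: shortest ending here [10, 2, 8, 7, 9, 4, 1, 7] sum 48, len 8
add 7: shortest ending here [8, 7, 9, 4, 1, 7, 7] sum 43, len 7
add 3: shortest ending here [8, 7, 9, 4, 1, 7, 7, 3] sum 46, len 8
add 5: shortest ending here [7, 9, 4, 1, 7, 7, 3, 5] sum 43, len 8
add 12: shortest ending here [9, 4, 1, 7, 7, 3, 5, 12] sum 48, len 8
add 10: shortest ending here [7, 7, 3, 5, 12, 10] sum 44, len 6
add 2: shortest ending here [7, 7, 3, 5, 12, 10, 2] sum 46, len 7
add 4: shortest ending here [7, 3, 5, 12, 10, 2, 4] sum 43, len 7
Shortest qualifying length: 6.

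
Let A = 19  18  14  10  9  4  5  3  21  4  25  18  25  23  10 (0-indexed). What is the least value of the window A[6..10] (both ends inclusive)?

3

Elements at indices 6..10: 5, 3, 21, 4, 25
min(5, 3, 21, 4, 25) = 3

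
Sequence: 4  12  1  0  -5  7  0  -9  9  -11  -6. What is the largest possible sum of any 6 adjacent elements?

19

Each size-6 window and its sum:
[4, 12, 1, 0, -5, 7] → sum 19
[12, 1, 0, -5, 7, 0] → sum 15
[1, 0, -5, 7, 0, -9] → sum -6
[0, -5, 7, 0, -9, 9] → sum 2
[-5, 7, 0, -9, 9, -11] → sum -9
[7, 0, -9, 9, -11, -6] → sum -10
Largest of these is 19.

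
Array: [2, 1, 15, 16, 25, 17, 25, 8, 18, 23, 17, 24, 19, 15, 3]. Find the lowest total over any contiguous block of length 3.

(2, 1, 15) → sum 18
(1, 15, 16) → sum 32
(15, 16, 25) → sum 56
(16, 25, 17) → sum 58
(25, 17, 25) → sum 67
(17, 25, 8) → sum 50
(25, 8, 18) → sum 51
(8, 18, 23) → sum 49
(18, 23, 17) → sum 58
(23, 17, 24) → sum 64
(17, 24, 19) → sum 60
(24, 19, 15) → sum 58
(19, 15, 3) → sum 37
Lowest of these is 18.

18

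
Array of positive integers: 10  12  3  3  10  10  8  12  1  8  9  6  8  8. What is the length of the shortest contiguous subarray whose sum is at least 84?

11

add 10: running sum 10 < 84
add 12: running sum 22 < 84
add 3: running sum 25 < 84
add 3: running sum 28 < 84
add 10: running sum 38 < 84
add 10: running sum 48 < 84
add 8: running sum 56 < 84
add 12: running sum 68 < 84
add 1: running sum 69 < 84
add 8: running sum 77 < 84
end 10: [10, 12, 3, 3, 10, 10, 8, 12, 1, 8, 9] sum 86, len 11
end 11: [10, 12, 3, 3, 10, 10, 8, 12, 1, 8, 9, 6] sum 92, len 12
end 12: [12, 3, 3, 10, 10, 8, 12, 1, 8, 9, 6, 8] sum 90, len 12
end 13: [3, 3, 10, 10, 8, 12, 1, 8, 9, 6, 8, 8] sum 86, len 12
Shortest qualifying length: 11.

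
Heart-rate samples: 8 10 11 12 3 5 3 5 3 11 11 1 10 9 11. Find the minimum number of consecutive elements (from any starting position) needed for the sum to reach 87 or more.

Extend right; whenever the sum reaches 87, record the length and shrink from the left:
add 8: running sum 8 < 87
add 10: running sum 18 < 87
add 11: running sum 29 < 87
add 12: running sum 41 < 87
add 3: running sum 44 < 87
add 5: running sum 49 < 87
add 3: running sum 52 < 87
add 5: running sum 57 < 87
add 3: running sum 60 < 87
add 11: running sum 71 < 87
add 11: running sum 82 < 87
add 1: running sum 83 < 87
add 10: shortest ending here [8, 10, 11, 12, 3, 5, 3, 5, 3, 11, 11, 1, 10] sum 93, len 13
add 9: shortest ending here [10, 11, 12, 3, 5, 3, 5, 3, 11, 11, 1, 10, 9] sum 94, len 13
add 11: shortest ending here [11, 12, 3, 5, 3, 5, 3, 11, 11, 1, 10, 9, 11] sum 95, len 13
Shortest qualifying length: 13.

13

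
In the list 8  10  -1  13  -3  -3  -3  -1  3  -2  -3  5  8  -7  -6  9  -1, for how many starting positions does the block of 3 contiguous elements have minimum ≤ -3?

12

(8, 10, -1) → min -1
(10, -1, 13) → min -1
(-1, 13, -3) → min -3  ≤ -3 ✓
(13, -3, -3) → min -3  ≤ -3 ✓
(-3, -3, -3) → min -3  ≤ -3 ✓
(-3, -3, -1) → min -3  ≤ -3 ✓
(-3, -1, 3) → min -3  ≤ -3 ✓
(-1, 3, -2) → min -2
(3, -2, -3) → min -3  ≤ -3 ✓
(-2, -3, 5) → min -3  ≤ -3 ✓
(-3, 5, 8) → min -3  ≤ -3 ✓
(5, 8, -7) → min -7  ≤ -3 ✓
(8, -7, -6) → min -7  ≤ -3 ✓
(-7, -6, 9) → min -7  ≤ -3 ✓
(-6, 9, -1) → min -6  ≤ -3 ✓
12 windows satisfy the condition.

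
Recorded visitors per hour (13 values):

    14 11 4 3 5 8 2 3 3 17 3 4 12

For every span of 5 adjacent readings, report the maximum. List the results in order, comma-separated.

(14, 11, 4, 3, 5) → max 14
(11, 4, 3, 5, 8) → max 11
(4, 3, 5, 8, 2) → max 8
(3, 5, 8, 2, 3) → max 8
(5, 8, 2, 3, 3) → max 8
(8, 2, 3, 3, 17) → max 17
(2, 3, 3, 17, 3) → max 17
(3, 3, 17, 3, 4) → max 17
(3, 17, 3, 4, 12) → max 17

14, 11, 8, 8, 8, 17, 17, 17, 17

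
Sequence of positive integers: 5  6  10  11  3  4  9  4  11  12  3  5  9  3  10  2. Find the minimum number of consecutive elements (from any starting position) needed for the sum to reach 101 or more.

Extend right; whenever the sum reaches 101, record the length and shrink from the left:
add 5: running sum 5 < 101
add 6: running sum 11 < 101
add 10: running sum 21 < 101
add 11: running sum 32 < 101
add 3: running sum 35 < 101
add 4: running sum 39 < 101
add 9: running sum 48 < 101
add 4: running sum 52 < 101
add 11: running sum 63 < 101
add 12: running sum 75 < 101
add 3: running sum 78 < 101
add 5: running sum 83 < 101
add 9: running sum 92 < 101
add 3: running sum 95 < 101
end 14: [5, 6, 10, 11, 3, 4, 9, 4, 11, 12, 3, 5, 9, 3, 10] sum 105, len 15
end 15: [6, 10, 11, 3, 4, 9, 4, 11, 12, 3, 5, 9, 3, 10, 2] sum 102, len 15
Shortest qualifying length: 15.

15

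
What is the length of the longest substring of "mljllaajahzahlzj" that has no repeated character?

[m] len 1
[m, l] len 2
[m, l, j] len 3
[j, l] len 2
[l] len 1
[l, a] len 2
[a] len 1
[a, j] len 2
[j, a] len 2
[j, a, h] len 3
[j, a, h, z] len 4
[h, z, a] len 3
[z, a, h] len 3
[z, a, h, l] len 4
[a, h, l, z] len 4
[a, h, l, z, j] len 5
Longest all-distinct length: 5.

5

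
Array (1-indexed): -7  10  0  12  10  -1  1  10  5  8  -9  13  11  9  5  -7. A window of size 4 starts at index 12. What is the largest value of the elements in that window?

Elements at indices 12..15: 13, 11, 9, 5
max(13, 11, 9, 5) = 13

13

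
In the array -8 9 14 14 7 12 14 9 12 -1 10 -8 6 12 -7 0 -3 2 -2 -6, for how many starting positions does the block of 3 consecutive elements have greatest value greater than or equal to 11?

(-8, 9, 14) → max 14  ≥ 11 ✓
(9, 14, 14) → max 14  ≥ 11 ✓
(14, 14, 7) → max 14  ≥ 11 ✓
(14, 7, 12) → max 14  ≥ 11 ✓
(7, 12, 14) → max 14  ≥ 11 ✓
(12, 14, 9) → max 14  ≥ 11 ✓
(14, 9, 12) → max 14  ≥ 11 ✓
(9, 12, -1) → max 12  ≥ 11 ✓
(12, -1, 10) → max 12  ≥ 11 ✓
(-1, 10, -8) → max 10
(10, -8, 6) → max 10
(-8, 6, 12) → max 12  ≥ 11 ✓
(6, 12, -7) → max 12  ≥ 11 ✓
(12, -7, 0) → max 12  ≥ 11 ✓
(-7, 0, -3) → max 0
(0, -3, 2) → max 2
(-3, 2, -2) → max 2
(2, -2, -6) → max 2
12 windows satisfy the condition.

12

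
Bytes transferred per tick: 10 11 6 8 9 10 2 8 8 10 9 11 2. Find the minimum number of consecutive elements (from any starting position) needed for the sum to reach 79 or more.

10

Extend right; whenever the sum reaches 79, record the length and shrink from the left:
add 10: running sum 10 < 79
add 11: running sum 21 < 79
add 6: running sum 27 < 79
add 8: running sum 35 < 79
add 9: running sum 44 < 79
add 10: running sum 54 < 79
add 2: running sum 56 < 79
add 8: running sum 64 < 79
add 8: running sum 72 < 79
end 9: [10, 11, 6, 8, 9, 10, 2, 8, 8, 10] sum 82, len 10
end 10: [11, 6, 8, 9, 10, 2, 8, 8, 10, 9] sum 81, len 10
end 11: [6, 8, 9, 10, 2, 8, 8, 10, 9, 11] sum 81, len 10
end 12: [6, 8, 9, 10, 2, 8, 8, 10, 9, 11, 2] sum 83, len 11
Shortest qualifying length: 10.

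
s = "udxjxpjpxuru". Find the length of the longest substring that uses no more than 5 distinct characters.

10

[u] 1 distinct, len 1
[u, d] 2 distinct, len 2
[u, d, x] 3 distinct, len 3
[u, d, x, j] 4 distinct, len 4
[u, d, x, j, x] 4 distinct, len 5
[u, d, x, j, x, p] 5 distinct, len 6
[u, d, x, j, x, p, j] 5 distinct, len 7
[u, d, x, j, x, p, j, p] 5 distinct, len 8
[u, d, x, j, x, p, j, p, x] 5 distinct, len 9
[u, d, x, j, x, p, j, p, x, u] 5 distinct, len 10
[x, j, x, p, j, p, x, u, r] 5 distinct, len 9
[x, j, x, p, j, p, x, u, r, u] 5 distinct, len 10
Longest length with ≤5 distinct: 10.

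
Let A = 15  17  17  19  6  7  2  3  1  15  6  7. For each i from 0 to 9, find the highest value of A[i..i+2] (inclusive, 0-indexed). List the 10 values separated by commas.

17, 19, 19, 19, 7, 7, 3, 15, 15, 15

[15, 17, 17] → max 17
[17, 17, 19] → max 19
[17, 19, 6] → max 19
[19, 6, 7] → max 19
[6, 7, 2] → max 7
[7, 2, 3] → max 7
[2, 3, 1] → max 3
[3, 1, 15] → max 15
[1, 15, 6] → max 15
[15, 6, 7] → max 15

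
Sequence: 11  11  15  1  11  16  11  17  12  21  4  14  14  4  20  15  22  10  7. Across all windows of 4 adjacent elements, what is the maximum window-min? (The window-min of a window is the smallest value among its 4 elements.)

Window mins for each of the 16 positions:
(11, 11, 15, 1) → min 1
(11, 15, 1, 11) → min 1
(15, 1, 11, 16) → min 1
(1, 11, 16, 11) → min 1
(11, 16, 11, 17) → min 11
(16, 11, 17, 12) → min 11
(11, 17, 12, 21) → min 11
(17, 12, 21, 4) → min 4
(12, 21, 4, 14) → min 4
(21, 4, 14, 14) → min 4
(4, 14, 14, 4) → min 4
(14, 14, 4, 20) → min 4
(14, 4, 20, 15) → min 4
(4, 20, 15, 22) → min 4
(20, 15, 22, 10) → min 10
(15, 22, 10, 7) → min 7
Maximum of these is 11.

11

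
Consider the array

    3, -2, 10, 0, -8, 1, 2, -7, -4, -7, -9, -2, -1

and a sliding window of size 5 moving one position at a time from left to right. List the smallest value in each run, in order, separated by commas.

Sliding a size-5 window across the 13 values:
3 -2 10 0 -8 → min -8
-2 10 0 -8 1 → min -8
10 0 -8 1 2 → min -8
0 -8 1 2 -7 → min -8
-8 1 2 -7 -4 → min -8
1 2 -7 -4 -7 → min -7
2 -7 -4 -7 -9 → min -9
-7 -4 -7 -9 -2 → min -9
-4 -7 -9 -2 -1 → min -9

-8, -8, -8, -8, -8, -7, -9, -9, -9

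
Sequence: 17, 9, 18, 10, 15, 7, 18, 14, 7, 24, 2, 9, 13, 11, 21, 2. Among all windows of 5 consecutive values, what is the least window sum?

55

(17, 9, 18, 10, 15) → sum 69
(9, 18, 10, 15, 7) → sum 59
(18, 10, 15, 7, 18) → sum 68
(10, 15, 7, 18, 14) → sum 64
(15, 7, 18, 14, 7) → sum 61
(7, 18, 14, 7, 24) → sum 70
(18, 14, 7, 24, 2) → sum 65
(14, 7, 24, 2, 9) → sum 56
(7, 24, 2, 9, 13) → sum 55
(24, 2, 9, 13, 11) → sum 59
(2, 9, 13, 11, 21) → sum 56
(9, 13, 11, 21, 2) → sum 56
Least of these is 55.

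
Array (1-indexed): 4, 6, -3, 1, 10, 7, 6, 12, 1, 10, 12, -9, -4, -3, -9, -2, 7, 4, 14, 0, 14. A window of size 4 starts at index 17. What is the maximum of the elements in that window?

Elements at indices 17..20: 7, 4, 14, 0
max(7, 4, 14, 0) = 14

14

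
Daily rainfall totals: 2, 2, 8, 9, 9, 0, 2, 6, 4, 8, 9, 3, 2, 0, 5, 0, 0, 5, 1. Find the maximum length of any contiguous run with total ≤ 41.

→ 2: sum 2, len 1
→ 2: sum 4, len 2
→ 8: sum 12, len 3
→ 9: sum 21, len 4
→ 9: sum 30, len 5
→ 0: sum 30, len 6
→ 2: sum 32, len 7
→ 6: sum 38, len 8
→ 4 (dropped 2): sum 40, len 8
→ 8 (dropped 2, 8): sum 38, len 7
→ 9 (dropped 9): sum 38, len 7
→ 3: sum 41, len 8
→ 2 (dropped 9): sum 34, len 8
→ 0: sum 34, len 9
→ 5: sum 39, len 10
→ 0: sum 39, len 11
→ 0: sum 39, len 12
→ 5 (dropped 0, 2, 6): sum 36, len 10
→ 1: sum 37, len 11
Longest length seen: 12.

12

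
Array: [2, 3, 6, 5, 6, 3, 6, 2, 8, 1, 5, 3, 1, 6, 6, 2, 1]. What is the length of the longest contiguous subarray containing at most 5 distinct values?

9

[2] 1 distinct, len 1
[2, 3] 2 distinct, len 2
[2, 3, 6] 3 distinct, len 3
[2, 3, 6, 5] 4 distinct, len 4
[2, 3, 6, 5, 6] 4 distinct, len 5
[2, 3, 6, 5, 6, 3] 4 distinct, len 6
[2, 3, 6, 5, 6, 3, 6] 4 distinct, len 7
[2, 3, 6, 5, 6, 3, 6, 2] 4 distinct, len 8
[2, 3, 6, 5, 6, 3, 6, 2, 8] 5 distinct, len 9
[6, 3, 6, 2, 8, 1] 5 distinct, len 6
[6, 2, 8, 1, 5] 5 distinct, len 5
[2, 8, 1, 5, 3] 5 distinct, len 5
[2, 8, 1, 5, 3, 1] 5 distinct, len 6
[8, 1, 5, 3, 1, 6] 5 distinct, len 6
[8, 1, 5, 3, 1, 6, 6] 5 distinct, len 7
[1, 5, 3, 1, 6, 6, 2] 5 distinct, len 7
[1, 5, 3, 1, 6, 6, 2, 1] 5 distinct, len 8
Longest length with ≤5 distinct: 9.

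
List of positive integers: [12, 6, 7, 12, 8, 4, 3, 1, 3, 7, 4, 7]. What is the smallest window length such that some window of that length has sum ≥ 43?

5

add 12: running sum 12 < 43
add 6: running sum 18 < 43
add 7: running sum 25 < 43
add 12: running sum 37 < 43
add 8: shortest ending here [12, 6, 7, 12, 8] sum 45, len 5
add 4: shortest ending here [12, 6, 7, 12, 8, 4] sum 49, len 6
add 3: shortest ending here [12, 6, 7, 12, 8, 4, 3] sum 52, len 7
add 1: shortest ending here [12, 6, 7, 12, 8, 4, 3, 1] sum 53, len 8
add 3: shortest ending here [6, 7, 12, 8, 4, 3, 1, 3] sum 44, len 8
add 7: shortest ending here [7, 12, 8, 4, 3, 1, 3, 7] sum 45, len 8
add 4: shortest ending here [7, 12, 8, 4, 3, 1, 3, 7, 4] sum 49, len 9
add 7: shortest ending here [12, 8, 4, 3, 1, 3, 7, 4, 7] sum 49, len 9
Shortest qualifying length: 5.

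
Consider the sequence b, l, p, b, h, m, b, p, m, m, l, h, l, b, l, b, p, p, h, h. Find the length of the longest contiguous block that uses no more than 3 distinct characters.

6

add b: window [b] (1 distinct), len 1
add l: window [b, l] (2 distinct), len 2
add p: window [b, l, p] (3 distinct), len 3
add b: window [b, l, p, b] (3 distinct), len 4
add h: window [p, b, h] (3 distinct), len 3
add m: window [b, h, m] (3 distinct), len 3
add b: window [b, h, m, b] (3 distinct), len 4
add p: window [m, b, p] (3 distinct), len 3
add m: window [m, b, p, m] (3 distinct), len 4
add m: window [m, b, p, m, m] (3 distinct), len 5
add l: window [p, m, m, l] (3 distinct), len 4
add h: window [m, m, l, h] (3 distinct), len 4
add l: window [m, m, l, h, l] (3 distinct), len 5
add b: window [l, h, l, b] (3 distinct), len 4
add l: window [l, h, l, b, l] (3 distinct), len 5
add b: window [l, h, l, b, l, b] (3 distinct), len 6
add p: window [l, b, l, b, p] (3 distinct), len 5
add p: window [l, b, l, b, p, p] (3 distinct), len 6
add h: window [b, p, p, h] (3 distinct), len 4
add h: window [b, p, p, h, h] (3 distinct), len 5
Longest length with ≤3 distinct: 6.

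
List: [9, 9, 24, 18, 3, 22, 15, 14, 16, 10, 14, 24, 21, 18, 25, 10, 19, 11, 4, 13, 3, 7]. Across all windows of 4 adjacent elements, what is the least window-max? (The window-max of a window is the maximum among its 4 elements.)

Each size-4 window and its max:
9 9 24 18 → max 24
9 24 18 3 → max 24
24 18 3 22 → max 24
18 3 22 15 → max 22
3 22 15 14 → max 22
22 15 14 16 → max 22
15 14 16 10 → max 16
14 16 10 14 → max 16
16 10 14 24 → max 24
10 14 24 21 → max 24
14 24 21 18 → max 24
24 21 18 25 → max 25
21 18 25 10 → max 25
18 25 10 19 → max 25
25 10 19 11 → max 25
10 19 11 4 → max 19
19 11 4 13 → max 19
11 4 13 3 → max 13
4 13 3 7 → max 13
Least of these is 13.

13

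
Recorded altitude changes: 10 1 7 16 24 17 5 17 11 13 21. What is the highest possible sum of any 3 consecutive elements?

57

Window sums for each of the 9 positions:
[10, 1, 7] → sum 18
[1, 7, 16] → sum 24
[7, 16, 24] → sum 47
[16, 24, 17] → sum 57
[24, 17, 5] → sum 46
[17, 5, 17] → sum 39
[5, 17, 11] → sum 33
[17, 11, 13] → sum 41
[11, 13, 21] → sum 45
Highest of these is 57.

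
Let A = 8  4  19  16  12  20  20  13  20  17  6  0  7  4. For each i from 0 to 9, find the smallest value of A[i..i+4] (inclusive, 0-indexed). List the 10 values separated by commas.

Sliding a size-5 window across the 14 values:
8 4 19 16 12 → min 4
4 19 16 12 20 → min 4
19 16 12 20 20 → min 12
16 12 20 20 13 → min 12
12 20 20 13 20 → min 12
20 20 13 20 17 → min 13
20 13 20 17 6 → min 6
13 20 17 6 0 → min 0
20 17 6 0 7 → min 0
17 6 0 7 4 → min 0

4, 4, 12, 12, 12, 13, 6, 0, 0, 0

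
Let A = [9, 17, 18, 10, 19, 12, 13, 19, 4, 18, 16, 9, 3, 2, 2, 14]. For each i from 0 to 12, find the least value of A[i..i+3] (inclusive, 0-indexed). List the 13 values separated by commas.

9, 10, 10, 10, 12, 4, 4, 4, 4, 3, 2, 2, 2

Sliding a size-4 window across the 16 values:
(9, 17, 18, 10) → min 9
(17, 18, 10, 19) → min 10
(18, 10, 19, 12) → min 10
(10, 19, 12, 13) → min 10
(19, 12, 13, 19) → min 12
(12, 13, 19, 4) → min 4
(13, 19, 4, 18) → min 4
(19, 4, 18, 16) → min 4
(4, 18, 16, 9) → min 4
(18, 16, 9, 3) → min 3
(16, 9, 3, 2) → min 2
(9, 3, 2, 2) → min 2
(3, 2, 2, 14) → min 2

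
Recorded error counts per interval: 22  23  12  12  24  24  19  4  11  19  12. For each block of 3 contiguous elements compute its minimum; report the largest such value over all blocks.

[22, 23, 12] → min 12
[23, 12, 12] → min 12
[12, 12, 24] → min 12
[12, 24, 24] → min 12
[24, 24, 19] → min 19
[24, 19, 4] → min 4
[19, 4, 11] → min 4
[4, 11, 19] → min 4
[11, 19, 12] → min 11
Largest of these is 19.

19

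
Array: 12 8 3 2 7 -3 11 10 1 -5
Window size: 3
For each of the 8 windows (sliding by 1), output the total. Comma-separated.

23, 13, 12, 6, 15, 18, 22, 6

Sliding a size-3 window across the 10 values:
12 8 3 → sum 23
8 3 2 → sum 13
3 2 7 → sum 12
2 7 -3 → sum 6
7 -3 11 → sum 15
-3 11 10 → sum 18
11 10 1 → sum 22
10 1 -5 → sum 6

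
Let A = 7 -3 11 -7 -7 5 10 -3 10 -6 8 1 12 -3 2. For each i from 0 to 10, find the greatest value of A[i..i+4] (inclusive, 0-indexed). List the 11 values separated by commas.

11, 11, 11, 10, 10, 10, 10, 10, 12, 12, 12

7 -3 11 -7 -7 → max 11
-3 11 -7 -7 5 → max 11
11 -7 -7 5 10 → max 11
-7 -7 5 10 -3 → max 10
-7 5 10 -3 10 → max 10
5 10 -3 10 -6 → max 10
10 -3 10 -6 8 → max 10
-3 10 -6 8 1 → max 10
10 -6 8 1 12 → max 12
-6 8 1 12 -3 → max 12
8 1 12 -3 2 → max 12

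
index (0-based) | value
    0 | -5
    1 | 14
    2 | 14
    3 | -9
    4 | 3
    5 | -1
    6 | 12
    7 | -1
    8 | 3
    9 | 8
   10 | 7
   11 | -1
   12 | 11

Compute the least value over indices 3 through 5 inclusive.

-9

Elements at indices 3..5: -9, 3, -1
min(-9, 3, -1) = -9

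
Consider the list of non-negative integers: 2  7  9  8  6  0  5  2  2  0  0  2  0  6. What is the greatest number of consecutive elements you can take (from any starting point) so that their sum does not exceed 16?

8

add 2: [2] sum 2, len 1
add 7: [2, 7] sum 9, len 2
add 9: [7, 9] sum 16, len 2
add 8: [8] sum 8, len 1
add 6: [8, 6] sum 14, len 2
add 0: [8, 6, 0] sum 14, len 3
add 5: [6, 0, 5] sum 11, len 3
add 2: [6, 0, 5, 2] sum 13, len 4
add 2: [6, 0, 5, 2, 2] sum 15, len 5
add 0: [6, 0, 5, 2, 2, 0] sum 15, len 6
add 0: [6, 0, 5, 2, 2, 0, 0] sum 15, len 7
add 2: [0, 5, 2, 2, 0, 0, 2] sum 11, len 7
add 0: [0, 5, 2, 2, 0, 0, 2, 0] sum 11, len 8
add 6: [2, 2, 0, 0, 2, 0, 6] sum 12, len 7
Longest length seen: 8.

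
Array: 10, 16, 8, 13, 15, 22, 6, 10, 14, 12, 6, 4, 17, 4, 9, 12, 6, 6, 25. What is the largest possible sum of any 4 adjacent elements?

Each size-4 window and its sum:
[10, 16, 8, 13] → sum 47
[16, 8, 13, 15] → sum 52
[8, 13, 15, 22] → sum 58
[13, 15, 22, 6] → sum 56
[15, 22, 6, 10] → sum 53
[22, 6, 10, 14] → sum 52
[6, 10, 14, 12] → sum 42
[10, 14, 12, 6] → sum 42
[14, 12, 6, 4] → sum 36
[12, 6, 4, 17] → sum 39
[6, 4, 17, 4] → sum 31
[4, 17, 4, 9] → sum 34
[17, 4, 9, 12] → sum 42
[4, 9, 12, 6] → sum 31
[9, 12, 6, 6] → sum 33
[12, 6, 6, 25] → sum 49
Largest of these is 58.

58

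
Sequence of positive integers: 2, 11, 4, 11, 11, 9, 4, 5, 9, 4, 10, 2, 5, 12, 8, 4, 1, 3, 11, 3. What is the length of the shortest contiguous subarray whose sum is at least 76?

Extend right; whenever the sum reaches 76, record the length and shrink from the left:
add 2: running sum 2 < 76
add 11: running sum 13 < 76
add 4: running sum 17 < 76
add 11: running sum 28 < 76
add 11: running sum 39 < 76
add 9: running sum 48 < 76
add 4: running sum 52 < 76
add 5: running sum 57 < 76
add 9: running sum 66 < 76
add 4: running sum 70 < 76
end 10: [11, 4, 11, 11, 9, 4, 5, 9, 4, 10] sum 78, len 10
end 11: [11, 4, 11, 11, 9, 4, 5, 9, 4, 10, 2] sum 80, len 11
end 12: [11, 4, 11, 11, 9, 4, 5, 9, 4, 10, 2, 5] sum 85, len 12
end 13: [11, 11, 9, 4, 5, 9, 4, 10, 2, 5, 12] sum 82, len 11
end 14: [11, 9, 4, 5, 9, 4, 10, 2, 5, 12, 8] sum 79, len 11
end 15: [11, 9, 4, 5, 9, 4, 10, 2, 5, 12, 8, 4] sum 83, len 12
end 16: [11, 9, 4, 5, 9, 4, 10, 2, 5, 12, 8, 4, 1] sum 84, len 13
end 17: [9, 4, 5, 9, 4, 10, 2, 5, 12, 8, 4, 1, 3] sum 76, len 13
end 18: [4, 5, 9, 4, 10, 2, 5, 12, 8, 4, 1, 3, 11] sum 78, len 13
end 19: [5, 9, 4, 10, 2, 5, 12, 8, 4, 1, 3, 11, 3] sum 77, len 13
Shortest qualifying length: 10.

10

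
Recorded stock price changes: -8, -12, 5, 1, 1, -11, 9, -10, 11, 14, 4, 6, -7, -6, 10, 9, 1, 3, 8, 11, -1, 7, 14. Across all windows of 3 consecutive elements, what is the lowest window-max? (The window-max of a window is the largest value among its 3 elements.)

1

(-8, -12, 5) → max 5
(-12, 5, 1) → max 5
(5, 1, 1) → max 5
(1, 1, -11) → max 1
(1, -11, 9) → max 9
(-11, 9, -10) → max 9
(9, -10, 11) → max 11
(-10, 11, 14) → max 14
(11, 14, 4) → max 14
(14, 4, 6) → max 14
(4, 6, -7) → max 6
(6, -7, -6) → max 6
(-7, -6, 10) → max 10
(-6, 10, 9) → max 10
(10, 9, 1) → max 10
(9, 1, 3) → max 9
(1, 3, 8) → max 8
(3, 8, 11) → max 11
(8, 11, -1) → max 11
(11, -1, 7) → max 11
(-1, 7, 14) → max 14
Lowest of these is 1.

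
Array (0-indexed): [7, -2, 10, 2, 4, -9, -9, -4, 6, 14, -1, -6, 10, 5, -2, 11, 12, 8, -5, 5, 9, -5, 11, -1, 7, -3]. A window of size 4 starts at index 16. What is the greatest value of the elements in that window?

12

Elements at indices 16..19: 12, 8, -5, 5
max(12, 8, -5, 5) = 12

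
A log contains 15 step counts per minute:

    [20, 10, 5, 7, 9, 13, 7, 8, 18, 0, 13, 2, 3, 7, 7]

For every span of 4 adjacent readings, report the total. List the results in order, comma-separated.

[20, 10, 5, 7] → sum 42
[10, 5, 7, 9] → sum 31
[5, 7, 9, 13] → sum 34
[7, 9, 13, 7] → sum 36
[9, 13, 7, 8] → sum 37
[13, 7, 8, 18] → sum 46
[7, 8, 18, 0] → sum 33
[8, 18, 0, 13] → sum 39
[18, 0, 13, 2] → sum 33
[0, 13, 2, 3] → sum 18
[13, 2, 3, 7] → sum 25
[2, 3, 7, 7] → sum 19

42, 31, 34, 36, 37, 46, 33, 39, 33, 18, 25, 19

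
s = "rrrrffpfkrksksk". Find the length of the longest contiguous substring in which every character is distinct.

[r] len 1
[r] len 1
[r] len 1
[r] len 1
[r, f] len 2
[f] len 1
[f, p] len 2
[p, f] len 2
[p, f, k] len 3
[p, f, k, r] len 4
[r, k] len 2
[r, k, s] len 3
[s, k] len 2
[k, s] len 2
[s, k] len 2
Longest all-distinct length: 4.

4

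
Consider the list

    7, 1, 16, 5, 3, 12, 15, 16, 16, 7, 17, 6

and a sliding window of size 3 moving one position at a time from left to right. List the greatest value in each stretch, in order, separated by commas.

Sliding a size-3 window across the 12 values:
7 1 16 → max 16
1 16 5 → max 16
16 5 3 → max 16
5 3 12 → max 12
3 12 15 → max 15
12 15 16 → max 16
15 16 16 → max 16
16 16 7 → max 16
16 7 17 → max 17
7 17 6 → max 17

16, 16, 16, 12, 15, 16, 16, 16, 17, 17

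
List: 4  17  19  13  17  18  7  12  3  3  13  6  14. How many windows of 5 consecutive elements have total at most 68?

6

4 17 19 13 17 → sum 70
17 19 13 17 18 → sum 84
19 13 17 18 7 → sum 74
13 17 18 7 12 → sum 67  ≤ 68 ✓
17 18 7 12 3 → sum 57  ≤ 68 ✓
18 7 12 3 3 → sum 43  ≤ 68 ✓
7 12 3 3 13 → sum 38  ≤ 68 ✓
12 3 3 13 6 → sum 37  ≤ 68 ✓
3 3 13 6 14 → sum 39  ≤ 68 ✓
6 windows satisfy the condition.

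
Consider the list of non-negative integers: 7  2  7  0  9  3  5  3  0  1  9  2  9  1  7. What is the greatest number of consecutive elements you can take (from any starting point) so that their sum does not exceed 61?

Extend to the right; shrink from the left whenever the sum exceeds 61:
[7] sum 7 len 1
[7, 2] sum 9 len 2
[7, 2, 7] sum 16 len 3
[7, 2, 7, 0] sum 16 len 4
[7, 2, 7, 0, 9] sum 25 len 5
[7, 2, 7, 0, 9, 3] sum 28 len 6
[7, 2, 7, 0, 9, 3, 5] sum 33 len 7
[7, 2, 7, 0, 9, 3, 5, 3] sum 36 len 8
[7, 2, 7, 0, 9, 3, 5, 3, 0] sum 36 len 9
[7, 2, 7, 0, 9, 3, 5, 3, 0, 1] sum 37 len 10
[7, 2, 7, 0, 9, 3, 5, 3, 0, 1, 9] sum 46 len 11
[7, 2, 7, 0, 9, 3, 5, 3, 0, 1, 9, 2] sum 48 len 12
[7, 2, 7, 0, 9, 3, 5, 3, 0, 1, 9, 2, 9] sum 57 len 13
[7, 2, 7, 0, 9, 3, 5, 3, 0, 1, 9, 2, 9, 1] sum 58 len 14
[2, 7, 0, 9, 3, 5, 3, 0, 1, 9, 2, 9, 1, 7] sum 58 len 14
Longest length seen: 14.

14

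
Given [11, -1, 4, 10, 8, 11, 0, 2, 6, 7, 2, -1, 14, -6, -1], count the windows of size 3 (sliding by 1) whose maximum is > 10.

7

[11, -1, 4] → max 11  > 10 ✓
[-1, 4, 10] → max 10
[4, 10, 8] → max 10
[10, 8, 11] → max 11  > 10 ✓
[8, 11, 0] → max 11  > 10 ✓
[11, 0, 2] → max 11  > 10 ✓
[0, 2, 6] → max 6
[2, 6, 7] → max 7
[6, 7, 2] → max 7
[7, 2, -1] → max 7
[2, -1, 14] → max 14  > 10 ✓
[-1, 14, -6] → max 14  > 10 ✓
[14, -6, -1] → max 14  > 10 ✓
7 windows satisfy the condition.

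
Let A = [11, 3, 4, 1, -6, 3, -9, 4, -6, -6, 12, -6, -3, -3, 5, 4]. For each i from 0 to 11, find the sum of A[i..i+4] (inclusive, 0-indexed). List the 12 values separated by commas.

[11, 3, 4, 1, -6] → sum 13
[3, 4, 1, -6, 3] → sum 5
[4, 1, -6, 3, -9] → sum -7
[1, -6, 3, -9, 4] → sum -7
[-6, 3, -9, 4, -6] → sum -14
[3, -9, 4, -6, -6] → sum -14
[-9, 4, -6, -6, 12] → sum -5
[4, -6, -6, 12, -6] → sum -2
[-6, -6, 12, -6, -3] → sum -9
[-6, 12, -6, -3, -3] → sum -6
[12, -6, -3, -3, 5] → sum 5
[-6, -3, -3, 5, 4] → sum -3

13, 5, -7, -7, -14, -14, -5, -2, -9, -6, 5, -3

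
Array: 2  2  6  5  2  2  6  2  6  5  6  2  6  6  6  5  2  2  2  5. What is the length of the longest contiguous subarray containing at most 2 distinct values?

add 2: window [2] (1 distinct), len 1
add 2: window [2, 2] (1 distinct), len 2
add 6: window [2, 2, 6] (2 distinct), len 3
add 5: window [6, 5] (2 distinct), len 2
add 2: window [5, 2] (2 distinct), len 2
add 2: window [5, 2, 2] (2 distinct), len 3
add 6: window [2, 2, 6] (2 distinct), len 3
add 2: window [2, 2, 6, 2] (2 distinct), len 4
add 6: window [2, 2, 6, 2, 6] (2 distinct), len 5
add 5: window [6, 5] (2 distinct), len 2
add 6: window [6, 5, 6] (2 distinct), len 3
add 2: window [6, 2] (2 distinct), len 2
add 6: window [6, 2, 6] (2 distinct), len 3
add 6: window [6, 2, 6, 6] (2 distinct), len 4
add 6: window [6, 2, 6, 6, 6] (2 distinct), len 5
add 5: window [6, 6, 6, 5] (2 distinct), len 4
add 2: window [5, 2] (2 distinct), len 2
add 2: window [5, 2, 2] (2 distinct), len 3
add 2: window [5, 2, 2, 2] (2 distinct), len 4
add 5: window [5, 2, 2, 2, 5] (2 distinct), len 5
Longest length with ≤2 distinct: 5.

5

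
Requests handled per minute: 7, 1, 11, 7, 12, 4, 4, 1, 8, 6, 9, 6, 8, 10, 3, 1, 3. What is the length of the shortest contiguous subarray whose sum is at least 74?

add 7: running sum 7 < 74
add 1: running sum 8 < 74
add 11: running sum 19 < 74
add 7: running sum 26 < 74
add 12: running sum 38 < 74
add 4: running sum 42 < 74
add 4: running sum 46 < 74
add 1: running sum 47 < 74
add 8: running sum 55 < 74
add 6: running sum 61 < 74
add 9: running sum 70 < 74
add 6: shortest ending here [7, 1, 11, 7, 12, 4, 4, 1, 8, 6, 9, 6] sum 76, len 12
add 8: shortest ending here [11, 7, 12, 4, 4, 1, 8, 6, 9, 6, 8] sum 76, len 11
add 10: shortest ending here [7, 12, 4, 4, 1, 8, 6, 9, 6, 8, 10] sum 75, len 11
add 3: shortest ending here [7, 12, 4, 4, 1, 8, 6, 9, 6, 8, 10, 3] sum 78, len 12
add 1: shortest ending here [7, 12, 4, 4, 1, 8, 6, 9, 6, 8, 10, 3, 1] sum 79, len 13
add 3: shortest ending here [12, 4, 4, 1, 8, 6, 9, 6, 8, 10, 3, 1, 3] sum 75, len 13
Shortest qualifying length: 11.

11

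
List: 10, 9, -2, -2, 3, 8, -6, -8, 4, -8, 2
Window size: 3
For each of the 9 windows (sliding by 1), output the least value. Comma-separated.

-2, -2, -2, -2, -6, -8, -8, -8, -8

10 9 -2 → min -2
9 -2 -2 → min -2
-2 -2 3 → min -2
-2 3 8 → min -2
3 8 -6 → min -6
8 -6 -8 → min -8
-6 -8 4 → min -8
-8 4 -8 → min -8
4 -8 2 → min -8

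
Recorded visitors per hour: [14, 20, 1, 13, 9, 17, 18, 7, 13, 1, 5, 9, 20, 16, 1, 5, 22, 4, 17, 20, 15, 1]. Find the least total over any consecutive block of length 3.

[14, 20, 1] → sum 35
[20, 1, 13] → sum 34
[1, 13, 9] → sum 23
[13, 9, 17] → sum 39
[9, 17, 18] → sum 44
[17, 18, 7] → sum 42
[18, 7, 13] → sum 38
[7, 13, 1] → sum 21
[13, 1, 5] → sum 19
[1, 5, 9] → sum 15
[5, 9, 20] → sum 34
[9, 20, 16] → sum 45
[20, 16, 1] → sum 37
[16, 1, 5] → sum 22
[1, 5, 22] → sum 28
[5, 22, 4] → sum 31
[22, 4, 17] → sum 43
[4, 17, 20] → sum 41
[17, 20, 15] → sum 52
[20, 15, 1] → sum 36
Least of these is 15.

15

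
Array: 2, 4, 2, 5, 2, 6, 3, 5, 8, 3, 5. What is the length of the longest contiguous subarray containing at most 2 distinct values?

[2] 1 distinct, len 1
[2, 4] 2 distinct, len 2
[2, 4, 2] 2 distinct, len 3
[2, 5] 2 distinct, len 2
[2, 5, 2] 2 distinct, len 3
[2, 6] 2 distinct, len 2
[6, 3] 2 distinct, len 2
[3, 5] 2 distinct, len 2
[5, 8] 2 distinct, len 2
[8, 3] 2 distinct, len 2
[3, 5] 2 distinct, len 2
Longest length with ≤2 distinct: 3.

3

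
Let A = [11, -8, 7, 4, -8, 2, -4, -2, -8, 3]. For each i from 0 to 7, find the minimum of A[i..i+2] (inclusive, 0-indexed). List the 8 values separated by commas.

-8, -8, -8, -8, -8, -4, -8, -8

[11, -8, 7] → min -8
[-8, 7, 4] → min -8
[7, 4, -8] → min -8
[4, -8, 2] → min -8
[-8, 2, -4] → min -8
[2, -4, -2] → min -4
[-4, -2, -8] → min -8
[-2, -8, 3] → min -8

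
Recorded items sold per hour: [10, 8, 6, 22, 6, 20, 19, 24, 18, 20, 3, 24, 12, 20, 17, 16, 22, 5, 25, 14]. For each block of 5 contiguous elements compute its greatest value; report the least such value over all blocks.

22

10 8 6 22 6 → max 22
8 6 22 6 20 → max 22
6 22 6 20 19 → max 22
22 6 20 19 24 → max 24
6 20 19 24 18 → max 24
20 19 24 18 20 → max 24
19 24 18 20 3 → max 24
24 18 20 3 24 → max 24
18 20 3 24 12 → max 24
20 3 24 12 20 → max 24
3 24 12 20 17 → max 24
24 12 20 17 16 → max 24
12 20 17 16 22 → max 22
20 17 16 22 5 → max 22
17 16 22 5 25 → max 25
16 22 5 25 14 → max 25
Least of these is 22.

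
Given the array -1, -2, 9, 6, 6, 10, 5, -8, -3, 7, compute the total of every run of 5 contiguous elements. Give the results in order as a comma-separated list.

[-1, -2, 9, 6, 6] → sum 18
[-2, 9, 6, 6, 10] → sum 29
[9, 6, 6, 10, 5] → sum 36
[6, 6, 10, 5, -8] → sum 19
[6, 10, 5, -8, -3] → sum 10
[10, 5, -8, -3, 7] → sum 11

18, 29, 36, 19, 10, 11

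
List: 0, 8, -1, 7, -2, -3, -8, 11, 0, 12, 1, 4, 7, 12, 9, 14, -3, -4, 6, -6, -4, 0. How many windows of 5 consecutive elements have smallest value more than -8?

[0, 8, -1, 7, -2] → min -2  > -8 ✓
[8, -1, 7, -2, -3] → min -3  > -8 ✓
[-1, 7, -2, -3, -8] → min -8
[7, -2, -3, -8, 11] → min -8
[-2, -3, -8, 11, 0] → min -8
[-3, -8, 11, 0, 12] → min -8
[-8, 11, 0, 12, 1] → min -8
[11, 0, 12, 1, 4] → min 0  > -8 ✓
[0, 12, 1, 4, 7] → min 0  > -8 ✓
[12, 1, 4, 7, 12] → min 1  > -8 ✓
[1, 4, 7, 12, 9] → min 1  > -8 ✓
[4, 7, 12, 9, 14] → min 4  > -8 ✓
[7, 12, 9, 14, -3] → min -3  > -8 ✓
[12, 9, 14, -3, -4] → min -4  > -8 ✓
[9, 14, -3, -4, 6] → min -4  > -8 ✓
[14, -3, -4, 6, -6] → min -6  > -8 ✓
[-3, -4, 6, -6, -4] → min -6  > -8 ✓
[-4, 6, -6, -4, 0] → min -6  > -8 ✓
13 windows satisfy the condition.

13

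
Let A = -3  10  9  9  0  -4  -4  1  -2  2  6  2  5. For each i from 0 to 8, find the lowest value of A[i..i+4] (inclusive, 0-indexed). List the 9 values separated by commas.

Sliding a size-5 window across the 13 values:
[-3, 10, 9, 9, 0] → min -3
[10, 9, 9, 0, -4] → min -4
[9, 9, 0, -4, -4] → min -4
[9, 0, -4, -4, 1] → min -4
[0, -4, -4, 1, -2] → min -4
[-4, -4, 1, -2, 2] → min -4
[-4, 1, -2, 2, 6] → min -4
[1, -2, 2, 6, 2] → min -2
[-2, 2, 6, 2, 5] → min -2

-3, -4, -4, -4, -4, -4, -4, -2, -2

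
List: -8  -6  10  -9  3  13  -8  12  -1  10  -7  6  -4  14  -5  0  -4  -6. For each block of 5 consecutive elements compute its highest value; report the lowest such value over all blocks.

Each size-5 window and its max:
(-8, -6, 10, -9, 3) → max 10
(-6, 10, -9, 3, 13) → max 13
(10, -9, 3, 13, -8) → max 13
(-9, 3, 13, -8, 12) → max 13
(3, 13, -8, 12, -1) → max 13
(13, -8, 12, -1, 10) → max 13
(-8, 12, -1, 10, -7) → max 12
(12, -1, 10, -7, 6) → max 12
(-1, 10, -7, 6, -4) → max 10
(10, -7, 6, -4, 14) → max 14
(-7, 6, -4, 14, -5) → max 14
(6, -4, 14, -5, 0) → max 14
(-4, 14, -5, 0, -4) → max 14
(14, -5, 0, -4, -6) → max 14
Lowest of these is 10.

10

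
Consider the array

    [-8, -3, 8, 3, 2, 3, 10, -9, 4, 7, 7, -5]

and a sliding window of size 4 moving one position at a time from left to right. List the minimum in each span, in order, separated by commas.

Sliding a size-4 window across the 12 values:
(-8, -3, 8, 3) → min -8
(-3, 8, 3, 2) → min -3
(8, 3, 2, 3) → min 2
(3, 2, 3, 10) → min 2
(2, 3, 10, -9) → min -9
(3, 10, -9, 4) → min -9
(10, -9, 4, 7) → min -9
(-9, 4, 7, 7) → min -9
(4, 7, 7, -5) → min -5

-8, -3, 2, 2, -9, -9, -9, -9, -5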